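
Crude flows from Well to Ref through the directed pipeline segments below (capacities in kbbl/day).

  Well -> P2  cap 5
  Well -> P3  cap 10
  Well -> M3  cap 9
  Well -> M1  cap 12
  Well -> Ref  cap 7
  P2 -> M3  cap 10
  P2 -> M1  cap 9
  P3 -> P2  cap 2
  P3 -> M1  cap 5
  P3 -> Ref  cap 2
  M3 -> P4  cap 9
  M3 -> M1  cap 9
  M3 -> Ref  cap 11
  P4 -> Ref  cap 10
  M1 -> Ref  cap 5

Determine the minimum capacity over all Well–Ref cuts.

30

Augment Well→Ref: bottleneck 7, flow now 7.
Augment Well→P3→Ref: bottleneck 2, flow now 9.
Augment Well→M3→Ref: bottleneck 9, flow now 18.
Augment Well→M1→Ref: bottleneck 5, flow now 23.
Augment Well→P2→M3→Ref: bottleneck 2, flow now 25.
Augment Well→P2→M3→P4→Ref: bottleneck 3, flow now 28.
Augment Well→P3→P2→M3→P4→Ref: bottleneck 2, flow now 30.
No augmenting path remains; maximum flow = 30.
By max-flow min-cut, the minimum cut capacity equals the max flow.
In the residual graph, reachable from Well: {Well, P3, M1}.
Min-cut edges: Well→P2 (5), Well→M3 (9), Well→Ref (7), P3→P2 (2), P3→Ref (2), M1→Ref (5); capacity 5 + 9 + 7 + 2 + 2 + 5 = 30.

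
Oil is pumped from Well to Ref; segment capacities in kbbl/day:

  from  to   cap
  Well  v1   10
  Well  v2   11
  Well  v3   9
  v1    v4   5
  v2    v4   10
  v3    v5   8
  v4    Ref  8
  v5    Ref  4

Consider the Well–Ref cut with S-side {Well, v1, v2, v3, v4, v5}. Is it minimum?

Given cut capacity: 8 + 4 = 12.
Augment Well→v1→v4→Ref: bottleneck 5, flow now 5.
Augment Well→v2→v4→Ref: bottleneck 3, flow now 8.
Augment Well→v3→v5→Ref: bottleneck 4, flow now 12.
No augmenting path remains; maximum flow = 12.
Cut capacity 12 equals the max flow, so it is a minimum cut.

Yes — it is a minimum cut (capacity 12).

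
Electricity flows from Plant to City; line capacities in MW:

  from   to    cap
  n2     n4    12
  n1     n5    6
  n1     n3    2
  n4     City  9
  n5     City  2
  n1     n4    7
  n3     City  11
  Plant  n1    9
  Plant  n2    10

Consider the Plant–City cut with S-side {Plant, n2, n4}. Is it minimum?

Given cut capacity: 9 + 9 = 18.
Augment Plant→n1→n3→City: bottleneck 2, flow now 2.
Augment Plant→n1→n4→City: bottleneck 7, flow now 9.
Augment Plant→n2→n4→City: bottleneck 2, flow now 11.
Augment Plant→n2→n4→n1→n5→City: bottleneck 2, flow now 13. (uses reverse residual edge)
No augmenting path remains; maximum flow = 13.
In the residual graph, reachable from Plant: {Plant, n1, n2, n4, n5}.
Min-cut edges: n1→n3 (2), n4→City (9), n5→City (2); capacity 2 + 9 + 2 = 13.
Cut capacity 18 exceeds the max flow 13, so it is not minimum.

No — its capacity is 18, but the minimum cut has capacity 13.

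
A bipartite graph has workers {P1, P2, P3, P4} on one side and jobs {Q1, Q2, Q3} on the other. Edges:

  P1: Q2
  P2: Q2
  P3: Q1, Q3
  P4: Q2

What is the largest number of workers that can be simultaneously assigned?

Unit-capacity flow: source→left, listed edges, right→sink; max matching = max flow.
Augmenting path P1→Q2 (+1); matched 1.
Augmenting path P3→Q1 (+1); matched 2.
No augmenting path remains; maximum matching = 2.
König certificate: {P3, Q2} is a vertex cover of size 2 (every listed pair touches it), so no matching can be larger.

2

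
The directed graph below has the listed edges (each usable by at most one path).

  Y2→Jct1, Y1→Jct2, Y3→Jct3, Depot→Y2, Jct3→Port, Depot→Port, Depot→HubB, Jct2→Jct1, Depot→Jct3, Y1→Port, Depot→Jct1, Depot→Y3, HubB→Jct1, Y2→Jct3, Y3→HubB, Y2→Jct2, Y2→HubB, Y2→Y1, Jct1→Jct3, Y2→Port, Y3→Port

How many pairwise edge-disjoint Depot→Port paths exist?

4

Assign every edge capacity 1; by Menger, the answer equals the max flow.
Path Depot→Port (+1); total 1.
Path Depot→Y3→Port (+1); total 2.
Path Depot→Y2→Port (+1); total 3.
Path Depot→Jct3→Port (+1); total 4.
No residual Depot→Port path; max flow = 4.
Certifying cut of size 4: {Depot→Port, Depot→Y2, Depot→Y3, Jct3→Port}.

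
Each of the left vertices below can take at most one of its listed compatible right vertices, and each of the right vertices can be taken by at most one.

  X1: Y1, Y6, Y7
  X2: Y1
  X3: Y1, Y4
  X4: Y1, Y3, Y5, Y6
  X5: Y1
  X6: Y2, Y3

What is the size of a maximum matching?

5

Unit-capacity flow: source→left, listed edges, right→sink; max matching = max flow.
Augmenting path X1→Y1 (+1); matched 1.
Augmenting path X3→Y4 (+1); matched 2.
Augmenting path X4→Y3 (+1); matched 3.
Augmenting path X6→Y2 (+1); matched 4.
Augmenting path X2→Y1→X1→Y6 (+1); matched 5.
No augmenting path remains; maximum matching = 5.
König certificate: {X1, X3, X4, X6, Y1} is a vertex cover of size 5 (every listed pair touches it), so no matching can be larger.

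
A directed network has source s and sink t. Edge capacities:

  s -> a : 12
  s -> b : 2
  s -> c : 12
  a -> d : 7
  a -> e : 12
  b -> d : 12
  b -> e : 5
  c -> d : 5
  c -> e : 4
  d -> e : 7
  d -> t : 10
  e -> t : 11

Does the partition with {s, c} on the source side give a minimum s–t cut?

No — its capacity is 23, but the minimum cut has capacity 21.

Given cut capacity: 12 + 2 + 5 + 4 = 23.
Augment s→a→d→t: bottleneck 7, flow now 7.
Augment s→a→e→t: bottleneck 5, flow now 12.
Augment s→b→d→t: bottleneck 2, flow now 14.
Augment s→c→d→t: bottleneck 1, flow now 15.
Augment s→c→e→t: bottleneck 4, flow now 19.
Augment s→c→d→e→t: bottleneck 2, flow now 21.
No augmenting path remains; maximum flow = 21.
In the residual graph, reachable from s: {s, a, b, c, d, e}.
Min-cut edges: d→t (10), e→t (11); capacity 10 + 11 = 21.
Cut capacity 23 exceeds the max flow 21, so it is not minimum.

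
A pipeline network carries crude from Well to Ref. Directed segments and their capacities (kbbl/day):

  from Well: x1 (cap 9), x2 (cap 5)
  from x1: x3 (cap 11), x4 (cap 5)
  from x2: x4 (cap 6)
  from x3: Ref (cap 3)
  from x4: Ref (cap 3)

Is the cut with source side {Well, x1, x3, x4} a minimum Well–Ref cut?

No — its capacity is 11, but the minimum cut has capacity 6.

Given cut capacity: 5 + 3 + 3 = 11.
Augment Well→x1→x3→Ref: bottleneck 3, flow now 3.
Augment Well→x1→x4→Ref: bottleneck 3, flow now 6.
No augmenting path remains; maximum flow = 6.
In the residual graph, reachable from Well: {Well, x1, x2, x3, x4}.
Min-cut edges: x3→Ref (3), x4→Ref (3); capacity 3 + 3 = 6.
Cut capacity 11 exceeds the max flow 6, so it is not minimum.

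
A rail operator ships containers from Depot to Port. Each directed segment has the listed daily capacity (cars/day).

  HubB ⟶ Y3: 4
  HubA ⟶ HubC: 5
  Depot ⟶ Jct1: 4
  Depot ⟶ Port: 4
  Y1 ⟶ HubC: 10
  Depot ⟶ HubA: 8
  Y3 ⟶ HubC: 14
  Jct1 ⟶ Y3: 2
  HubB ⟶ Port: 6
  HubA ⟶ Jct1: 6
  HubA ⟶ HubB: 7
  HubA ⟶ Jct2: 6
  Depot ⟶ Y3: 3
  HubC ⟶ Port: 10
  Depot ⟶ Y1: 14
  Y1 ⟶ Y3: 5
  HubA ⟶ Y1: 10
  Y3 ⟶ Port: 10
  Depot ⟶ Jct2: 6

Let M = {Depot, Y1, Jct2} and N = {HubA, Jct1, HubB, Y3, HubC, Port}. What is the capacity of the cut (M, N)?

Edges leaving {Depot, Y1, Jct2}: Depot→HubA (8), Depot→Jct1 (4), Depot→Y3 (3), Depot→Port (4), Y1→Y3 (5), Y1→HubC (10).
Cut capacity = 8 + 4 + 3 + 4 + 5 + 10 = 34.

34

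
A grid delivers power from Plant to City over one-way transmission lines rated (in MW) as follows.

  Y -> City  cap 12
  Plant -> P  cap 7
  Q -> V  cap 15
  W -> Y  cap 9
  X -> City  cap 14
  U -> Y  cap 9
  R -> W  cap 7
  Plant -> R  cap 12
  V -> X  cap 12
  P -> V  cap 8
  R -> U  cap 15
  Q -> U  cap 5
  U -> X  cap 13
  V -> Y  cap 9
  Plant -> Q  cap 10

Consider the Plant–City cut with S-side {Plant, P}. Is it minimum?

Given cut capacity: 10 + 12 + 8 = 30.
Augment Plant→P→V→X→City: bottleneck 7, flow now 7.
Augment Plant→Q→U→X→City: bottleneck 5, flow now 12.
Augment Plant→Q→V→X→City: bottleneck 2, flow now 14.
Augment Plant→Q→V→Y→City: bottleneck 3, flow now 17.
Augment Plant→R→U→Y→City: bottleneck 9, flow now 26.
No augmenting path remains; maximum flow = 26.
In the residual graph, reachable from Plant: {Plant, P, Q, R, U, V, W, X, Y}.
Min-cut edges: X→City (14), Y→City (12); capacity 14 + 12 = 26.
Cut capacity 30 exceeds the max flow 26, so it is not minimum.

No — its capacity is 30, but the minimum cut has capacity 26.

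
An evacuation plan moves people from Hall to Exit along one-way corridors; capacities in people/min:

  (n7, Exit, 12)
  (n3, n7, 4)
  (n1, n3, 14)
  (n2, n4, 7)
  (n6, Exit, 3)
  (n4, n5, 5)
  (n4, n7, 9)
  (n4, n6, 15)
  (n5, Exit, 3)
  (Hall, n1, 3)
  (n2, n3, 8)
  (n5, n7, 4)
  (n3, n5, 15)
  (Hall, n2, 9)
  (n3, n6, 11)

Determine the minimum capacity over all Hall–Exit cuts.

12

Augment Hall→n1→n3→n5→Exit: bottleneck 3, flow now 3.
Augment Hall→n2→n3→n6→Exit: bottleneck 3, flow now 6.
Augment Hall→n2→n3→n7→Exit: bottleneck 4, flow now 10.
Augment Hall→n2→n4→n7→Exit: bottleneck 2, flow now 12.
No augmenting path remains; maximum flow = 12.
By max-flow min-cut, the minimum cut capacity equals the max flow.
In the residual graph, reachable from Hall: {Hall}.
Min-cut edges: Hall→n1 (3), Hall→n2 (9); capacity 3 + 9 = 12.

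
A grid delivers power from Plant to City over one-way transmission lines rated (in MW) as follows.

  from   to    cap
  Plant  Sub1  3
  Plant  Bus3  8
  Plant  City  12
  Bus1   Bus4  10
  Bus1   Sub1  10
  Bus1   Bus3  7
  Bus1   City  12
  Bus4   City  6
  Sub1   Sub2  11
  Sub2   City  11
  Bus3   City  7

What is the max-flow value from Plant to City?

Augment Plant→City: bottleneck 12, flow now 12.
Augment Plant→Bus3→City: bottleneck 7, flow now 19.
Augment Plant→Sub1→Sub2→City: bottleneck 3, flow now 22.
No augmenting path remains; maximum flow = 22.
In the residual graph, reachable from Plant: {Plant, Bus3}.
Min-cut edges: Plant→Sub1 (3), Plant→City (12), Bus3→City (7); capacity 3 + 12 + 7 = 22.
This cut is saturated, so no flow can exceed 22.

22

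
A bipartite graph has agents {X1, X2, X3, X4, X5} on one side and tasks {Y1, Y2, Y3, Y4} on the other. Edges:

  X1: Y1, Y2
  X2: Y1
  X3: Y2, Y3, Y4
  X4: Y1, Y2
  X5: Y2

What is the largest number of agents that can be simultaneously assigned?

Unit-capacity flow: source→left, listed edges, right→sink; max matching = max flow.
Augmenting path X1→Y1 (+1); matched 1.
Augmenting path X3→Y2 (+1); matched 2.
Augmenting path X4→Y2→X3→Y3 (+1); matched 3.
No augmenting path remains; maximum matching = 3.
König certificate: {X3, Y1, Y2} is a vertex cover of size 3 (every listed pair touches it), so no matching can be larger.

3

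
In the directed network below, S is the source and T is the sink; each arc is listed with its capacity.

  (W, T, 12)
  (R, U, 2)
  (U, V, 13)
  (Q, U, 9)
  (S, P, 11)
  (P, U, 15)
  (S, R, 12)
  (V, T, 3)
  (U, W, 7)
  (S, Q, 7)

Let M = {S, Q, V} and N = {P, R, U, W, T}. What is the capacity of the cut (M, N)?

35

Edges leaving {S, Q, V}: S→P (11), S→R (12), Q→U (9), V→T (3).
Cut capacity = 11 + 12 + 9 + 3 = 35.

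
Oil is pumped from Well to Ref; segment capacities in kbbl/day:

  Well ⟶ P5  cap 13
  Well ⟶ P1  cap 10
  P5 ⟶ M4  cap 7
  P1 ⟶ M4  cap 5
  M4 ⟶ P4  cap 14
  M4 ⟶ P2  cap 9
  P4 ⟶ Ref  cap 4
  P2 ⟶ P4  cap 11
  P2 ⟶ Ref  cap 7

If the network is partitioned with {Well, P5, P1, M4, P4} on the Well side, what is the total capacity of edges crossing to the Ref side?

Edges leaving {Well, P5, P1, M4, P4}: M4→P2 (9), P4→Ref (4).
Cut capacity = 9 + 4 = 13.

13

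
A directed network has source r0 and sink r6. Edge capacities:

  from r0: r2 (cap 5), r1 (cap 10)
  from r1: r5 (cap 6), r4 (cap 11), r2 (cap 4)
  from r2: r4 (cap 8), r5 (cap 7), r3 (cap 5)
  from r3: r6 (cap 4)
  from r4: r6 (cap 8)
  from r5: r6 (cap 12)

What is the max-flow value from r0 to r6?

Augment r0→r1→r4→r6: bottleneck 8, flow now 8.
Augment r0→r1→r5→r6: bottleneck 2, flow now 10.
Augment r0→r2→r3→r6: bottleneck 4, flow now 14.
Augment r0→r2→r5→r6: bottleneck 1, flow now 15.
No augmenting path remains; maximum flow = 15.
In the residual graph, reachable from r0: {r0}.
Min-cut edges: r0→r1 (10), r0→r2 (5); capacity 10 + 5 = 15.
This cut is saturated, so no flow can exceed 15.

15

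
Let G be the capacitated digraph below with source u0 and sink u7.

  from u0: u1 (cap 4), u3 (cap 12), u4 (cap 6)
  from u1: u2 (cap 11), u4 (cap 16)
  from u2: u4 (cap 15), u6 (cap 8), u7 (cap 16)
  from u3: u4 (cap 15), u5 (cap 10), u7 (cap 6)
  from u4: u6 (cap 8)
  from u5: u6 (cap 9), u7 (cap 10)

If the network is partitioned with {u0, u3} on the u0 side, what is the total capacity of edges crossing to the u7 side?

41

Edges leaving {u0, u3}: u0→u1 (4), u0→u4 (6), u3→u4 (15), u3→u5 (10), u3→u7 (6).
Cut capacity = 4 + 6 + 15 + 10 + 6 = 41.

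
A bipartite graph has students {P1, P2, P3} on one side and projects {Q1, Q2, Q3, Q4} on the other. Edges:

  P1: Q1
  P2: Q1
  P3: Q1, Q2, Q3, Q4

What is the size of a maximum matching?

2

Unit-capacity flow: source→left, listed edges, right→sink; max matching = max flow.
Augmenting path P1→Q1 (+1); matched 1.
Augmenting path P3→Q2 (+1); matched 2.
No augmenting path remains; maximum matching = 2.
König certificate: {P3, Q1} is a vertex cover of size 2 (every listed pair touches it), so no matching can be larger.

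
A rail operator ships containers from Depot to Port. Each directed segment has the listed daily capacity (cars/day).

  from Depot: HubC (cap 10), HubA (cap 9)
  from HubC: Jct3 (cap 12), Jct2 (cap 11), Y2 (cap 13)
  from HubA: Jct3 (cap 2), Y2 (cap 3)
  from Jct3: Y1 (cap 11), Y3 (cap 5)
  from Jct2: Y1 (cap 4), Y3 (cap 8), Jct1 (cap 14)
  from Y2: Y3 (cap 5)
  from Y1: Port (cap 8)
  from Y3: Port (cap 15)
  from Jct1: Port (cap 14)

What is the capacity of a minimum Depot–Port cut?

Augment Depot→HubC→Jct3→Y1→Port: bottleneck 8, flow now 8.
Augment Depot→HubC→Jct3→Y3→Port: bottleneck 2, flow now 10.
Augment Depot→HubA→Jct3→Y3→Port: bottleneck 2, flow now 12.
Augment Depot→HubA→Y2→Y3→Port: bottleneck 3, flow now 15.
No augmenting path remains; maximum flow = 15.
By max-flow min-cut, the minimum cut capacity equals the max flow.
In the residual graph, reachable from Depot: {Depot, HubA}.
Min-cut edges: Depot→HubC (10), HubA→Jct3 (2), HubA→Y2 (3); capacity 10 + 2 + 3 = 15.

15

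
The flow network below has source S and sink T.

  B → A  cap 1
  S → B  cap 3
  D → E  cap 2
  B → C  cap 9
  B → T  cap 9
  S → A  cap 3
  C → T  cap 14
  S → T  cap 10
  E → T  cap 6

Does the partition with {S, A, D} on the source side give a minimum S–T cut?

Given cut capacity: 3 + 10 + 2 = 15.
Augment S→T: bottleneck 10, flow now 10.
Augment S→B→T: bottleneck 3, flow now 13.
No augmenting path remains; maximum flow = 13.
In the residual graph, reachable from S: {S, A}.
Min-cut edges: S→B (3), S→T (10); capacity 3 + 10 = 13.
Cut capacity 15 exceeds the max flow 13, so it is not minimum.

No — its capacity is 15, but the minimum cut has capacity 13.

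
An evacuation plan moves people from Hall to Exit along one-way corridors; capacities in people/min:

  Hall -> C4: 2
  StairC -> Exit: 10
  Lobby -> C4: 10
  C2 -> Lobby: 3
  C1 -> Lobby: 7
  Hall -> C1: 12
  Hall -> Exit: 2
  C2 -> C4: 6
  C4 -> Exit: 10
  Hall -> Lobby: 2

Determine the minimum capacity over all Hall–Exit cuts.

Augment Hall→Exit: bottleneck 2, flow now 2.
Augment Hall→C4→Exit: bottleneck 2, flow now 4.
Augment Hall→Lobby→C4→Exit: bottleneck 2, flow now 6.
Augment Hall→C1→Lobby→C4→Exit: bottleneck 6, flow now 12.
No augmenting path remains; maximum flow = 12.
By max-flow min-cut, the minimum cut capacity equals the max flow.
In the residual graph, reachable from Hall: {Hall, C1, Lobby, C4}.
Min-cut edges: Hall→Exit (2), C4→Exit (10); capacity 2 + 10 = 12.

12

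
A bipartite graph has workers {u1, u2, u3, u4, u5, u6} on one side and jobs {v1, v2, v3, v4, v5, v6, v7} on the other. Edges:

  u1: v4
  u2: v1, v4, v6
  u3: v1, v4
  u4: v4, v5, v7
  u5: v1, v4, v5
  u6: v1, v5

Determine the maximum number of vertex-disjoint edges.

Unit-capacity flow: source→left, listed edges, right→sink; max matching = max flow.
Augmenting path u1→v4 (+1); matched 1.
Augmenting path u2→v1 (+1); matched 2.
Augmenting path u4→v5 (+1); matched 3.
Augmenting path u3→v1→u2→v6 (+1); matched 4.
Augmenting path u5→v5→u4→v7 (+1); matched 5.
No augmenting path remains; maximum matching = 5.
König certificate: {u2, u4, v1, v4, v5} is a vertex cover of size 5 (every listed pair touches it), so no matching can be larger.

5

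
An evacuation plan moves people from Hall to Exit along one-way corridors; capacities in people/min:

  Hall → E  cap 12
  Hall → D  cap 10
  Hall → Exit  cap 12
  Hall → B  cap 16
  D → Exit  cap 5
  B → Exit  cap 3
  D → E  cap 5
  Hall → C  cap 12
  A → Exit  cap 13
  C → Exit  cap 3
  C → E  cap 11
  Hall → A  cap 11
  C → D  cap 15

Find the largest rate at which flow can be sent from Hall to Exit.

Augment Hall→Exit: bottleneck 12, flow now 12.
Augment Hall→A→Exit: bottleneck 11, flow now 23.
Augment Hall→B→Exit: bottleneck 3, flow now 26.
Augment Hall→C→Exit: bottleneck 3, flow now 29.
Augment Hall→D→Exit: bottleneck 5, flow now 34.
No augmenting path remains; maximum flow = 34.
In the residual graph, reachable from Hall: {Hall, B, C, D, E}.
Min-cut edges: Hall→A (11), Hall→Exit (12), B→Exit (3), C→Exit (3), D→Exit (5); capacity 11 + 12 + 3 + 3 + 5 = 34.
This cut is saturated, so no flow can exceed 34.

34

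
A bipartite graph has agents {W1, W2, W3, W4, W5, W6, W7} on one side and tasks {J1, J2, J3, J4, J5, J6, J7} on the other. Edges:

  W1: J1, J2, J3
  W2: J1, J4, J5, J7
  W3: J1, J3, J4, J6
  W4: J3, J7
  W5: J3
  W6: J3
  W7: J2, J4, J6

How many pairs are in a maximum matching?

Unit-capacity flow: source→left, listed edges, right→sink; max matching = max flow.
Augmenting path W1→J1 (+1); matched 1.
Augmenting path W2→J4 (+1); matched 2.
Augmenting path W3→J3 (+1); matched 3.
Augmenting path W4→J7 (+1); matched 4.
Augmenting path W7→J2 (+1); matched 5.
Augmenting path W5→J3→W3→J6 (+1); matched 6.
No augmenting path remains; maximum matching = 6.
König certificate: {W1, W2, W3, W4, W7, J3} is a vertex cover of size 6 (every listed pair touches it), so no matching can be larger.

6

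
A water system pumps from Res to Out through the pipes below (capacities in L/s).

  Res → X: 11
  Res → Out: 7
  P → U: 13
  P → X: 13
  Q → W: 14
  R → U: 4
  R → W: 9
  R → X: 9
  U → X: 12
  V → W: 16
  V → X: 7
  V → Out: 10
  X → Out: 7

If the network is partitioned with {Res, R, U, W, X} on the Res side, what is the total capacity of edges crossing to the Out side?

Edges leaving {Res, R, U, W, X}: Res→Out (7), X→Out (7).
Cut capacity = 7 + 7 = 14.

14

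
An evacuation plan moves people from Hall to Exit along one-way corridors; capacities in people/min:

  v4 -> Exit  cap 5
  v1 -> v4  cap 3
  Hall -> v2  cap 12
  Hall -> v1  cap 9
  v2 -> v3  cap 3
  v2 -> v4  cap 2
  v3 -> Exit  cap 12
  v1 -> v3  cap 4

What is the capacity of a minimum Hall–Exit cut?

Augment Hall→v1→v3→Exit: bottleneck 4, flow now 4.
Augment Hall→v1→v4→Exit: bottleneck 3, flow now 7.
Augment Hall→v2→v3→Exit: bottleneck 3, flow now 10.
Augment Hall→v2→v4→Exit: bottleneck 2, flow now 12.
No augmenting path remains; maximum flow = 12.
By max-flow min-cut, the minimum cut capacity equals the max flow.
In the residual graph, reachable from Hall: {Hall, v1, v2}.
Min-cut edges: v1→v3 (4), v1→v4 (3), v2→v3 (3), v2→v4 (2); capacity 4 + 3 + 3 + 2 = 12.

12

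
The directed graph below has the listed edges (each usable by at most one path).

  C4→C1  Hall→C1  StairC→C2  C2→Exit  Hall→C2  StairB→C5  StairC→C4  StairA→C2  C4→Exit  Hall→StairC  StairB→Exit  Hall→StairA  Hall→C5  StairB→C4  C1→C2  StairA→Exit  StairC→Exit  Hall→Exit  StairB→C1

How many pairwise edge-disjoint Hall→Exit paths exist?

Assign every edge capacity 1; by Menger, the answer equals the max flow.
Path Hall→Exit (+1); total 1.
Path Hall→StairC→Exit (+1); total 2.
Path Hall→StairA→Exit (+1); total 3.
Path Hall→C2→Exit (+1); total 4.
No residual Hall→Exit path; max flow = 4.
Certifying cut of size 4: {C2→Exit, Hall→Exit, Hall→StairA, Hall→StairC}.

4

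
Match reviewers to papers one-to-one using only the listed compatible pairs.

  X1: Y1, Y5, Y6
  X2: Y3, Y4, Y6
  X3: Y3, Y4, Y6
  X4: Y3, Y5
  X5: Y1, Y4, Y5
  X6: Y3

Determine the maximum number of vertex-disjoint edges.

5

Unit-capacity flow: source→left, listed edges, right→sink; max matching = max flow.
Augmenting path X1→Y1 (+1); matched 1.
Augmenting path X2→Y3 (+1); matched 2.
Augmenting path X3→Y4 (+1); matched 3.
Augmenting path X4→Y5 (+1); matched 4.
Augmenting path X5→Y1→X1→Y6 (+1); matched 5.
No augmenting path remains; maximum matching = 5.
König certificate: {Y1, Y3, Y4, Y5, Y6} is a vertex cover of size 5 (every listed pair touches it), so no matching can be larger.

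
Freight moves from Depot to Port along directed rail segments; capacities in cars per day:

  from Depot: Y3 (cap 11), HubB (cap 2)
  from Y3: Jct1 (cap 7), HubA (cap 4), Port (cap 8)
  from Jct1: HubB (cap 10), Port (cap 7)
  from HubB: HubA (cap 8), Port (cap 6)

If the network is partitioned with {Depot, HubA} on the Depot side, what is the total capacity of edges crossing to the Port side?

Edges leaving {Depot, HubA}: Depot→Y3 (11), Depot→HubB (2).
Cut capacity = 11 + 2 = 13.

13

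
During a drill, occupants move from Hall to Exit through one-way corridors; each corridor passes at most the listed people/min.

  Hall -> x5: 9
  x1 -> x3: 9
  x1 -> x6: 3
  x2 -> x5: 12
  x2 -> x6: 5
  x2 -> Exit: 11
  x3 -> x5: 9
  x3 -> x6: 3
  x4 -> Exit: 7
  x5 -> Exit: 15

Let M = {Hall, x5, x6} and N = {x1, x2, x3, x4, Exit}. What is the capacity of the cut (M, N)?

Edges leaving {Hall, x5, x6}: x5→Exit (15).
Cut capacity = 15 = 15.

15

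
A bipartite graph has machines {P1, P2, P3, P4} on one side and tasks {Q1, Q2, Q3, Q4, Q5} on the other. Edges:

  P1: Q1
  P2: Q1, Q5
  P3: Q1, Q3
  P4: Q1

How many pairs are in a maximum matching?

3

Unit-capacity flow: source→left, listed edges, right→sink; max matching = max flow.
Augmenting path P1→Q1 (+1); matched 1.
Augmenting path P2→Q5 (+1); matched 2.
Augmenting path P3→Q3 (+1); matched 3.
No augmenting path remains; maximum matching = 3.
König certificate: {P2, P3, Q1} is a vertex cover of size 3 (every listed pair touches it), so no matching can be larger.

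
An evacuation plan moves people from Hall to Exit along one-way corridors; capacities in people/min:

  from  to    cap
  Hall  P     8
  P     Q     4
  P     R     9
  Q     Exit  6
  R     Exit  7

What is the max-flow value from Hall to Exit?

Augment Hall→P→Q→Exit: bottleneck 4, flow now 4.
Augment Hall→P→R→Exit: bottleneck 4, flow now 8.
No augmenting path remains; maximum flow = 8.
In the residual graph, reachable from Hall: {Hall}.
Min-cut edges: Hall→P (8); capacity 8 = 8.
This cut is saturated, so no flow can exceed 8.

8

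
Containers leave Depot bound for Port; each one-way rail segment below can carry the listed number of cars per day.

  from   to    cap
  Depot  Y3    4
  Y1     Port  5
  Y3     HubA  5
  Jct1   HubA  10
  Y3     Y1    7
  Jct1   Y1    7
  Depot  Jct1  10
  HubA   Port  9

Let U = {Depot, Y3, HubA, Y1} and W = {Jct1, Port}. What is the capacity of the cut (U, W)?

24

Edges leaving {Depot, Y3, HubA, Y1}: Depot→Jct1 (10), HubA→Port (9), Y1→Port (5).
Cut capacity = 10 + 9 + 5 = 24.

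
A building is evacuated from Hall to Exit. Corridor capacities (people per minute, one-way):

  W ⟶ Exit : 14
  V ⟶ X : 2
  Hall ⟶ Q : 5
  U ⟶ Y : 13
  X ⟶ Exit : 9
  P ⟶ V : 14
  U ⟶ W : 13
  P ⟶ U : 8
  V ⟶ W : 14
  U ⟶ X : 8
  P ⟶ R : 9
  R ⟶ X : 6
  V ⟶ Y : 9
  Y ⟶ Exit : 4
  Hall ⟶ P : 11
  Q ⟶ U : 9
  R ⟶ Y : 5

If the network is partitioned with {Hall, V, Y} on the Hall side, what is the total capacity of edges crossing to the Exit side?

Edges leaving {Hall, V, Y}: Hall→P (11), Hall→Q (5), V→W (14), V→X (2), Y→Exit (4).
Cut capacity = 11 + 5 + 14 + 2 + 4 = 36.

36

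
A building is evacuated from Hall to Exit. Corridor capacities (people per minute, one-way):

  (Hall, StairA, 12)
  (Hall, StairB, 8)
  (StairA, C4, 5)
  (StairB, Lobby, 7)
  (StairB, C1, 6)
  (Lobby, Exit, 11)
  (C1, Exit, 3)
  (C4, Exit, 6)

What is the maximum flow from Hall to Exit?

13

Augment Hall→StairA→C4→Exit: bottleneck 5, flow now 5.
Augment Hall→StairB→Lobby→Exit: bottleneck 7, flow now 12.
Augment Hall→StairB→C1→Exit: bottleneck 1, flow now 13.
No augmenting path remains; maximum flow = 13.
In the residual graph, reachable from Hall: {Hall, StairA}.
Min-cut edges: Hall→StairB (8), StairA→C4 (5); capacity 8 + 5 = 13.
This cut is saturated, so no flow can exceed 13.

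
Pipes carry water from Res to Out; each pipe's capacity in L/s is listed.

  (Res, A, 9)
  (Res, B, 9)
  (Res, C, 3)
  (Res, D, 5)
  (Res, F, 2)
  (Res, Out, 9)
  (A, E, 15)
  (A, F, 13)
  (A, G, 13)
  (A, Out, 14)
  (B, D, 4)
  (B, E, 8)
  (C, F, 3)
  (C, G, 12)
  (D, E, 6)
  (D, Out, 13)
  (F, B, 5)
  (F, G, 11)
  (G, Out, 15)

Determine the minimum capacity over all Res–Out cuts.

32

Augment Res→Out: bottleneck 9, flow now 9.
Augment Res→A→Out: bottleneck 9, flow now 18.
Augment Res→D→Out: bottleneck 5, flow now 23.
Augment Res→B→D→Out: bottleneck 4, flow now 27.
Augment Res→C→G→Out: bottleneck 3, flow now 30.
Augment Res→F→G→Out: bottleneck 2, flow now 32.
No augmenting path remains; maximum flow = 32.
By max-flow min-cut, the minimum cut capacity equals the max flow.
In the residual graph, reachable from Res: {Res, B, E}.
Min-cut edges: Res→A (9), Res→C (3), Res→D (5), Res→F (2), Res→Out (9), B→D (4); capacity 9 + 3 + 5 + 2 + 9 + 4 = 32.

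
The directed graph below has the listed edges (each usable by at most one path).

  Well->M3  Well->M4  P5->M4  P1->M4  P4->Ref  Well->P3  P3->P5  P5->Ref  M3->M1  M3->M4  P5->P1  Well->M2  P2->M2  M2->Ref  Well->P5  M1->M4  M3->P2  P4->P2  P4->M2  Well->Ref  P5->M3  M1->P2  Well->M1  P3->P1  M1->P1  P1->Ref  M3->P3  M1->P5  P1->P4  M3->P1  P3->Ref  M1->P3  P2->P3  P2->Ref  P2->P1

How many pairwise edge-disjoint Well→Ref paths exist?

Assign every edge capacity 1; by Menger, the answer equals the max flow.
Path Well→Ref (+1); total 1.
Path Well→P5→Ref (+1); total 2.
Path Well→P3→Ref (+1); total 3.
Path Well→M2→Ref (+1); total 4.
Path Well→M3→P2→Ref (+1); total 5.
Path Well→M1→P1→Ref (+1); total 6.
No residual Well→Ref path; max flow = 6.
Certifying cut of size 6: {Well→M1, Well→M2, Well→M3, Well→P3, Well→P5, Well→Ref}.

6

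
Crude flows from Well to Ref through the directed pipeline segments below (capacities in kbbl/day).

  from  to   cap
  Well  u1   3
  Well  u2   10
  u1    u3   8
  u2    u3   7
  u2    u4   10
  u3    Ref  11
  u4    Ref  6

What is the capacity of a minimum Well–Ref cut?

13

Augment Well→u1→u3→Ref: bottleneck 3, flow now 3.
Augment Well→u2→u3→Ref: bottleneck 7, flow now 10.
Augment Well→u2→u4→Ref: bottleneck 3, flow now 13.
No augmenting path remains; maximum flow = 13.
By max-flow min-cut, the minimum cut capacity equals the max flow.
In the residual graph, reachable from Well: {Well}.
Min-cut edges: Well→u1 (3), Well→u2 (10); capacity 3 + 10 = 13.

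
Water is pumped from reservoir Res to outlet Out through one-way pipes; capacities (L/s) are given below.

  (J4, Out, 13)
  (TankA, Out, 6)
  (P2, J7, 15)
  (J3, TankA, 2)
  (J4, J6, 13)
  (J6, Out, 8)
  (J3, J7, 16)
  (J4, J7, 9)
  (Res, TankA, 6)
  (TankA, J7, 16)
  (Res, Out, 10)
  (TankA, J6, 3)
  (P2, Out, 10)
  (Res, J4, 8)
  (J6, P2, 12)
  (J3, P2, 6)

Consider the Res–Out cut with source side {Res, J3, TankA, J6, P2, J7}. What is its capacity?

Edges leaving {Res, J3, TankA, J6, P2, J7}: Res→J4 (8), Res→Out (10), TankA→Out (6), J6→Out (8), P2→Out (10).
Cut capacity = 8 + 10 + 6 + 8 + 10 = 42.

42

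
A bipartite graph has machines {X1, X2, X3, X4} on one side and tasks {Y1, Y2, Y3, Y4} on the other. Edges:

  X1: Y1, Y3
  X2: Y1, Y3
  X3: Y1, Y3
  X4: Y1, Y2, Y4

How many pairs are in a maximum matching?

3

Unit-capacity flow: source→left, listed edges, right→sink; max matching = max flow.
Augmenting path X1→Y1 (+1); matched 1.
Augmenting path X2→Y3 (+1); matched 2.
Augmenting path X4→Y2 (+1); matched 3.
No augmenting path remains; maximum matching = 3.
König certificate: {X4, Y1, Y3} is a vertex cover of size 3 (every listed pair touches it), so no matching can be larger.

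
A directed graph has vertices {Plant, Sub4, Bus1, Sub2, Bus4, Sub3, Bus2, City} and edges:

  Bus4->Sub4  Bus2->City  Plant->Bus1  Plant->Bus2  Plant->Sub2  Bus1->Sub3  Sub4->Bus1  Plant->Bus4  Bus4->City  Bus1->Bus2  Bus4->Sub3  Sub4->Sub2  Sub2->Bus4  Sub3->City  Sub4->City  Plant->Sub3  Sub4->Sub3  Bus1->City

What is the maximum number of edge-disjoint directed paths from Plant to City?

Assign every edge capacity 1; by Menger, the answer equals the max flow.
Path Plant→Bus1→City (+1); total 1.
Path Plant→Bus4→City (+1); total 2.
Path Plant→Sub3→City (+1); total 3.
Path Plant→Bus2→City (+1); total 4.
Path Plant→Sub2→Bus4→Sub4→City (+1); total 5.
No residual Plant→City path; max flow = 5.
Certifying cut of size 5: {Plant→Bus1, Plant→Bus2, Plant→Bus4, Plant→Sub2, Plant→Sub3}.

5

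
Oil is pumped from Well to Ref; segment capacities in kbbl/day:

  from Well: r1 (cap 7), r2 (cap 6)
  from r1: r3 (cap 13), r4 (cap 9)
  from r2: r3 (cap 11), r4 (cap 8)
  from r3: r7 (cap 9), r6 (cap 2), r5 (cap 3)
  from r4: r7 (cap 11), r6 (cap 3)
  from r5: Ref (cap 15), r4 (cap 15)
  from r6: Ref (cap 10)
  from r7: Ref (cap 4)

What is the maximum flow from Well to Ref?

Augment Well→r1→r3→r5→Ref: bottleneck 3, flow now 3.
Augment Well→r1→r3→r6→Ref: bottleneck 2, flow now 5.
Augment Well→r1→r3→r7→Ref: bottleneck 2, flow now 7.
Augment Well→r2→r3→r7→Ref: bottleneck 2, flow now 9.
Augment Well→r2→r4→r6→Ref: bottleneck 3, flow now 12.
No augmenting path remains; maximum flow = 12.
In the residual graph, reachable from Well: {Well, r1, r2, r3, r4, r7}.
Min-cut edges: r3→r5 (3), r3→r6 (2), r4→r6 (3), r7→Ref (4); capacity 3 + 2 + 3 + 4 = 12.
This cut is saturated, so no flow can exceed 12.

12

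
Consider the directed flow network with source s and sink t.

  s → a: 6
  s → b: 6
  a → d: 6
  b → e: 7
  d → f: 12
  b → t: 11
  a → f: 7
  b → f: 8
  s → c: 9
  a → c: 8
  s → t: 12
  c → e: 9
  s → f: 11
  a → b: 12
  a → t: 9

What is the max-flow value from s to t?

24

Augment s→t: bottleneck 12, flow now 12.
Augment s→a→t: bottleneck 6, flow now 18.
Augment s→b→t: bottleneck 6, flow now 24.
No augmenting path remains; maximum flow = 24.
In the residual graph, reachable from s: {s, c, e, f}.
Min-cut edges: s→a (6), s→b (6), s→t (12); capacity 6 + 6 + 12 = 24.
This cut is saturated, so no flow can exceed 24.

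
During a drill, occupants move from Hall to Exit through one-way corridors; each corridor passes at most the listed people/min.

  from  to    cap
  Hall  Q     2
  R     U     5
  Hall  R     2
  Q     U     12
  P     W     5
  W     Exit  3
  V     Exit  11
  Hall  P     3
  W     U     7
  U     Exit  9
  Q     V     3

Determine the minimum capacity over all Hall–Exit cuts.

Augment Hall→P→W→Exit: bottleneck 3, flow now 3.
Augment Hall→Q→U→Exit: bottleneck 2, flow now 5.
Augment Hall→R→U→Exit: bottleneck 2, flow now 7.
No augmenting path remains; maximum flow = 7.
By max-flow min-cut, the minimum cut capacity equals the max flow.
In the residual graph, reachable from Hall: {Hall}.
Min-cut edges: Hall→P (3), Hall→Q (2), Hall→R (2); capacity 3 + 2 + 2 = 7.

7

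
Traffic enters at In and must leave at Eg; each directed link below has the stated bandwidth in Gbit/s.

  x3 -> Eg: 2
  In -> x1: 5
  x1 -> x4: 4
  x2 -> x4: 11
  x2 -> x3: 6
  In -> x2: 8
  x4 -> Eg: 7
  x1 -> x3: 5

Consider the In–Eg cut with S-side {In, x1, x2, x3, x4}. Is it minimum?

Given cut capacity: 2 + 7 = 9.
Augment In→x1→x3→Eg: bottleneck 2, flow now 2.
Augment In→x1→x4→Eg: bottleneck 3, flow now 5.
Augment In→x2→x4→Eg: bottleneck 4, flow now 9.
No augmenting path remains; maximum flow = 9.
Cut capacity 9 equals the max flow, so it is a minimum cut.

Yes — it is a minimum cut (capacity 9).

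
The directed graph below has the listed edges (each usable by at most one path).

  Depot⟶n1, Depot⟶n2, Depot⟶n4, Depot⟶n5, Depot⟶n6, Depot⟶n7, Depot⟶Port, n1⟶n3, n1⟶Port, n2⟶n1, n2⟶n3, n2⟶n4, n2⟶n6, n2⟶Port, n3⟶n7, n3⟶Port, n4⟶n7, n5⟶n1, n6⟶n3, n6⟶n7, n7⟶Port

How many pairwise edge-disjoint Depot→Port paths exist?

5

Assign every edge capacity 1; by Menger, the answer equals the max flow.
Path Depot→Port (+1); total 1.
Path Depot→n1→Port (+1); total 2.
Path Depot→n2→Port (+1); total 3.
Path Depot→n7→Port (+1); total 4.
Path Depot→n6→n3→Port (+1); total 5.
No residual Depot→Port path; max flow = 5.
Certifying cut of size 5: {Depot→Port, Depot→n2, n1→Port, n3→Port, n7→Port}.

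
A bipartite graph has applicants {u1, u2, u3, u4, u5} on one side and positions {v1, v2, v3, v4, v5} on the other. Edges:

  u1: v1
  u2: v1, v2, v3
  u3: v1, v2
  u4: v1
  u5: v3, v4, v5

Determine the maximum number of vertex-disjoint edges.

Unit-capacity flow: source→left, listed edges, right→sink; max matching = max flow.
Augmenting path u1→v1 (+1); matched 1.
Augmenting path u2→v2 (+1); matched 2.
Augmenting path u5→v3 (+1); matched 3.
Augmenting path u3→v2→u2→v3→u5→v4 (+1); matched 4.
No augmenting path remains; maximum matching = 4.
König certificate: {u2, u3, u5, v1} is a vertex cover of size 4 (every listed pair touches it), so no matching can be larger.

4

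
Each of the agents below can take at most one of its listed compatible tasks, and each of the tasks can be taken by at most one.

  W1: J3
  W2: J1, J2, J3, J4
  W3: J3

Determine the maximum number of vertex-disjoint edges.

Unit-capacity flow: source→left, listed edges, right→sink; max matching = max flow.
Augmenting path W1→J3 (+1); matched 1.
Augmenting path W2→J1 (+1); matched 2.
No augmenting path remains; maximum matching = 2.
König certificate: {W2, J3} is a vertex cover of size 2 (every listed pair touches it), so no matching can be larger.

2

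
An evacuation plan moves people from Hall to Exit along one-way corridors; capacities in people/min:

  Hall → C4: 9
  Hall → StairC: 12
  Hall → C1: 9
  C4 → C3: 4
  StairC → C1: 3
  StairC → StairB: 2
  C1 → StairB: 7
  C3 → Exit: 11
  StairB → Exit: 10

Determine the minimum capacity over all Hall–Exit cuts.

13

Augment Hall→C4→C3→Exit: bottleneck 4, flow now 4.
Augment Hall→StairC→StairB→Exit: bottleneck 2, flow now 6.
Augment Hall→C1→StairB→Exit: bottleneck 7, flow now 13.
No augmenting path remains; maximum flow = 13.
By max-flow min-cut, the minimum cut capacity equals the max flow.
In the residual graph, reachable from Hall: {Hall, C4, StairC, C1}.
Min-cut edges: C4→C3 (4), StairC→StairB (2), C1→StairB (7); capacity 4 + 2 + 7 = 13.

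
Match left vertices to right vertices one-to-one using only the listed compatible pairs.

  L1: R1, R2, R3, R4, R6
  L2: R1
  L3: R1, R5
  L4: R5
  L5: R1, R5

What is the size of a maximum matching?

Unit-capacity flow: source→left, listed edges, right→sink; max matching = max flow.
Augmenting path L1→R1 (+1); matched 1.
Augmenting path L3→R5 (+1); matched 2.
Augmenting path L2→R1→L1→R2 (+1); matched 3.
No augmenting path remains; maximum matching = 3.
König certificate: {L1, R1, R5} is a vertex cover of size 3 (every listed pair touches it), so no matching can be larger.

3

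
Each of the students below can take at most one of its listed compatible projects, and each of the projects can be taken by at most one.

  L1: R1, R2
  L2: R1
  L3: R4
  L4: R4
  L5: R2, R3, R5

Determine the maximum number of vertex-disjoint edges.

4

Unit-capacity flow: source→left, listed edges, right→sink; max matching = max flow.
Augmenting path L1→R1 (+1); matched 1.
Augmenting path L3→R4 (+1); matched 2.
Augmenting path L5→R2 (+1); matched 3.
Augmenting path L2→R1→L1→R2→L5→R3 (+1); matched 4.
No augmenting path remains; maximum matching = 4.
König certificate: {L1, L2, L5, R4} is a vertex cover of size 4 (every listed pair touches it), so no matching can be larger.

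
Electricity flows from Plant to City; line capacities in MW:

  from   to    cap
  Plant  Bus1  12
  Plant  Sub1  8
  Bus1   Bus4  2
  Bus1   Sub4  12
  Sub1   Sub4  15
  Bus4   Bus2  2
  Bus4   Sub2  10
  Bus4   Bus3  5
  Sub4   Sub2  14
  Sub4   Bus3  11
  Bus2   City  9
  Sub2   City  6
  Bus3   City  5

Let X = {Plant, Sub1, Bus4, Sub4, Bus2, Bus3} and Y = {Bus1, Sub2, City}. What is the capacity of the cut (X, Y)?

50

Edges leaving {Plant, Sub1, Bus4, Sub4, Bus2, Bus3}: Plant→Bus1 (12), Bus4→Sub2 (10), Sub4→Sub2 (14), Bus2→City (9), Bus3→City (5).
Cut capacity = 12 + 10 + 14 + 9 + 5 = 50.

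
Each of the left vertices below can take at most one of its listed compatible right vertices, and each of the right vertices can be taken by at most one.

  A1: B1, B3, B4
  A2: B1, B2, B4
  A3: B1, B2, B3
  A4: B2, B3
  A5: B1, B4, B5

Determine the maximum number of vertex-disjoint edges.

5

Unit-capacity flow: source→left, listed edges, right→sink; max matching = max flow.
Augmenting path A1→B1 (+1); matched 1.
Augmenting path A2→B2 (+1); matched 2.
Augmenting path A3→B3 (+1); matched 3.
Augmenting path A5→B4 (+1); matched 4.
Augmenting path A4→B2→A2→B4→A5→B5 (+1); matched 5.
No augmenting path remains; maximum matching = 5.
König certificate: {A1, A2, A3, A4, A5} is a vertex cover of size 5 (every listed pair touches it), so no matching can be larger.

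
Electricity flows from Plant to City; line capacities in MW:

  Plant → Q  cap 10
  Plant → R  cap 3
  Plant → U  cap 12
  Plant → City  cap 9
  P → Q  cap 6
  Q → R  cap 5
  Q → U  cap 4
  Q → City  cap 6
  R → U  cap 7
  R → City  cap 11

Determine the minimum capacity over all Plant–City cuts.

Augment Plant→City: bottleneck 9, flow now 9.
Augment Plant→Q→City: bottleneck 6, flow now 15.
Augment Plant→R→City: bottleneck 3, flow now 18.
Augment Plant→Q→R→City: bottleneck 4, flow now 22.
No augmenting path remains; maximum flow = 22.
By max-flow min-cut, the minimum cut capacity equals the max flow.
In the residual graph, reachable from Plant: {Plant, U}.
Min-cut edges: Plant→Q (10), Plant→R (3), Plant→City (9); capacity 10 + 3 + 9 = 22.

22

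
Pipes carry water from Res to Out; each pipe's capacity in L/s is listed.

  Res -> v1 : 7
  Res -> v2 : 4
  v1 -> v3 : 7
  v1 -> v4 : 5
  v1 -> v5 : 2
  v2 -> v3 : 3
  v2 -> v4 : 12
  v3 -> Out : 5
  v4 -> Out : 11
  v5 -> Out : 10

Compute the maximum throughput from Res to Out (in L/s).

Augment Res→v1→v3→Out: bottleneck 5, flow now 5.
Augment Res→v1→v4→Out: bottleneck 2, flow now 7.
Augment Res→v2→v4→Out: bottleneck 4, flow now 11.
No augmenting path remains; maximum flow = 11.
In the residual graph, reachable from Res: {Res}.
Min-cut edges: Res→v1 (7), Res→v2 (4); capacity 7 + 4 = 11.
This cut is saturated, so no flow can exceed 11.

11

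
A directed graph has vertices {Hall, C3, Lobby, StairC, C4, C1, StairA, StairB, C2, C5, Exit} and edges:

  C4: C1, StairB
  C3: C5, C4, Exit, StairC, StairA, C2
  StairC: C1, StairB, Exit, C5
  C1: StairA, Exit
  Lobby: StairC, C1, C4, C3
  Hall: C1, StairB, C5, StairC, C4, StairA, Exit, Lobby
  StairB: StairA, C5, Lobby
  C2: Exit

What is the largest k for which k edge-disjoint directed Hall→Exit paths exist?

4

Assign every edge capacity 1; by Menger, the answer equals the max flow.
Path Hall→Exit (+1); total 1.
Path Hall→StairC→Exit (+1); total 2.
Path Hall→C1→Exit (+1); total 3.
Path Hall→Lobby→C3→Exit (+1); total 4.
No residual Hall→Exit path; max flow = 4.
Certifying cut of size 4: {C1→Exit, Hall→Exit, Lobby→C3, StairC→Exit}.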